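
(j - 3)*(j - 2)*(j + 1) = j^3 - 4*j^2 + j + 6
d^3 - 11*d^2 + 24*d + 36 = (d - 6)^2*(d + 1)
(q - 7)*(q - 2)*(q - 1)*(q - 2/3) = q^4 - 32*q^3/3 + 89*q^2/3 - 88*q/3 + 28/3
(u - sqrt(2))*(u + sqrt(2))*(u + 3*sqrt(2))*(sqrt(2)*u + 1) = sqrt(2)*u^4 + 7*u^3 + sqrt(2)*u^2 - 14*u - 6*sqrt(2)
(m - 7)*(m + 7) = m^2 - 49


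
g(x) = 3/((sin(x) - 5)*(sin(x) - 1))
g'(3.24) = -0.59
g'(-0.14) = 0.54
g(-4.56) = 64.53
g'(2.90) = -1.23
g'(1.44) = 1340.70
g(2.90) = 0.83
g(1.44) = 87.62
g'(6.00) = 0.41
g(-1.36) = 0.25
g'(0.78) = 6.03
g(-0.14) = 0.51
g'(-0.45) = 0.31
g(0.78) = 2.35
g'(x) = -3*cos(x)/((sin(x) - 5)*(sin(x) - 1)^2) - 3*cos(x)/((sin(x) - 5)^2*(sin(x) - 1))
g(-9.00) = 0.39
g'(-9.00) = -0.32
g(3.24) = 0.54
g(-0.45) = 0.38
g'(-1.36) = 0.04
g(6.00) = 0.44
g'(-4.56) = -847.73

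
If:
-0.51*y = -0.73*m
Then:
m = 0.698630136986301*y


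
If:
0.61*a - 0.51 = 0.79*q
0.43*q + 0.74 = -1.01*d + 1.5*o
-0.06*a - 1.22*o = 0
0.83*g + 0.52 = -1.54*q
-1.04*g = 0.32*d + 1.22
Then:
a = 1.03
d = -0.87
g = -0.90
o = -0.05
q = 0.15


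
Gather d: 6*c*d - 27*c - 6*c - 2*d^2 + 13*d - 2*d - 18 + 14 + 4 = -33*c - 2*d^2 + d*(6*c + 11)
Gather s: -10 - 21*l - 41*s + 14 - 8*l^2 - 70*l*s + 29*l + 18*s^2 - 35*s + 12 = -8*l^2 + 8*l + 18*s^2 + s*(-70*l - 76) + 16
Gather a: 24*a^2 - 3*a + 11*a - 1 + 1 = 24*a^2 + 8*a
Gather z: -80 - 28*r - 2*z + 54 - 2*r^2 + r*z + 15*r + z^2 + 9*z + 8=-2*r^2 - 13*r + z^2 + z*(r + 7) - 18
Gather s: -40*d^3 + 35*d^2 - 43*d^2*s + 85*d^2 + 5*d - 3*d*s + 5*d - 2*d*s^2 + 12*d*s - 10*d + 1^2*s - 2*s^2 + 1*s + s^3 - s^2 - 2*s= -40*d^3 + 120*d^2 + s^3 + s^2*(-2*d - 3) + s*(-43*d^2 + 9*d)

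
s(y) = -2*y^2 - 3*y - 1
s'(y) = -4*y - 3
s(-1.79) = -2.04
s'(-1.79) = 4.16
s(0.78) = -4.56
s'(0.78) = -6.12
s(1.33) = -8.53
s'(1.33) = -8.32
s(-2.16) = -3.85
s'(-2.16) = 5.64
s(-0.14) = -0.62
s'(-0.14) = -2.44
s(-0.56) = 0.05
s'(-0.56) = -0.76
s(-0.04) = -0.88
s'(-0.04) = -2.84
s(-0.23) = -0.42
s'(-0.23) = -2.08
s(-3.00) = -10.00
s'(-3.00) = 9.00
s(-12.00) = -253.00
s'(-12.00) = 45.00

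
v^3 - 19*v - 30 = (v - 5)*(v + 2)*(v + 3)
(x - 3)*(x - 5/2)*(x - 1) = x^3 - 13*x^2/2 + 13*x - 15/2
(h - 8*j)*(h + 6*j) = h^2 - 2*h*j - 48*j^2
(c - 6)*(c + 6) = c^2 - 36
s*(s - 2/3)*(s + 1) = s^3 + s^2/3 - 2*s/3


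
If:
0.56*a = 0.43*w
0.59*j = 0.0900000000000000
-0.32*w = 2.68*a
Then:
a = 0.00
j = 0.15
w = 0.00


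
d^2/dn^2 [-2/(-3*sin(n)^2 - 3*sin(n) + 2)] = 6*(-12*sin(n)^4 - 9*sin(n)^3 + 7*sin(n)^2 + 16*sin(n) + 10)/(3*sin(n)^2 + 3*sin(n) - 2)^3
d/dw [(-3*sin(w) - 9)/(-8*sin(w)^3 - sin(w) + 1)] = 3*(-16*sin(w)^3 - 72*sin(w)^2 - 4)*cos(w)/(8*sin(w)^3 + sin(w) - 1)^2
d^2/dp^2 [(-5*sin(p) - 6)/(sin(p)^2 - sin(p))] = (5*sin(p) + 34 + 6/sin(p) - 24/sin(p)^2 + 12/sin(p)^3)/(sin(p) - 1)^2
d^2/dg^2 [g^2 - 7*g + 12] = 2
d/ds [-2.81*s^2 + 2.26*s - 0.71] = 2.26 - 5.62*s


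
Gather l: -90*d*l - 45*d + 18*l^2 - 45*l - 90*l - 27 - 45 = -45*d + 18*l^2 + l*(-90*d - 135) - 72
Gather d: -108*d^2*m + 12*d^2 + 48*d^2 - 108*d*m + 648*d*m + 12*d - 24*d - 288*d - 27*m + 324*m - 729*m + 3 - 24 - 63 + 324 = d^2*(60 - 108*m) + d*(540*m - 300) - 432*m + 240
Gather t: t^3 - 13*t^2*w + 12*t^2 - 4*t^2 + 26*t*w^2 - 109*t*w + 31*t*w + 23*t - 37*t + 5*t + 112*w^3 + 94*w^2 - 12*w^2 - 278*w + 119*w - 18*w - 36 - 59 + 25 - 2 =t^3 + t^2*(8 - 13*w) + t*(26*w^2 - 78*w - 9) + 112*w^3 + 82*w^2 - 177*w - 72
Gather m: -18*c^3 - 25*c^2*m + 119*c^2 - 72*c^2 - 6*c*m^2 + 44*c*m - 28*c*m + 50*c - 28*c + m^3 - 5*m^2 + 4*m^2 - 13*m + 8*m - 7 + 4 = -18*c^3 + 47*c^2 + 22*c + m^3 + m^2*(-6*c - 1) + m*(-25*c^2 + 16*c - 5) - 3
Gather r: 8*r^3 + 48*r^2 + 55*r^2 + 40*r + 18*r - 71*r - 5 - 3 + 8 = 8*r^3 + 103*r^2 - 13*r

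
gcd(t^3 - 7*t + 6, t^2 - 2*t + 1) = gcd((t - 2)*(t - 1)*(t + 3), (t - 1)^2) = t - 1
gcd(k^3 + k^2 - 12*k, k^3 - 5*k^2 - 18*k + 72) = k^2 + k - 12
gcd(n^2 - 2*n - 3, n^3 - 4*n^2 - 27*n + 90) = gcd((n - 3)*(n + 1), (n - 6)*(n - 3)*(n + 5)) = n - 3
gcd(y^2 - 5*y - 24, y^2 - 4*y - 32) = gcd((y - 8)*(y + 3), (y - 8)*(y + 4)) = y - 8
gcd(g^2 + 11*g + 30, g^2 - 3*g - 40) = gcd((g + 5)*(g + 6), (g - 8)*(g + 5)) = g + 5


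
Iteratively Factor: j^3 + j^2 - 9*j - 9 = (j + 3)*(j^2 - 2*j - 3) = (j + 1)*(j + 3)*(j - 3)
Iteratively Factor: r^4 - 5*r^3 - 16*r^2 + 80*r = (r - 5)*(r^3 - 16*r) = (r - 5)*(r - 4)*(r^2 + 4*r) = r*(r - 5)*(r - 4)*(r + 4)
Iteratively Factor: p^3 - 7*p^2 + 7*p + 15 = (p - 5)*(p^2 - 2*p - 3) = (p - 5)*(p - 3)*(p + 1)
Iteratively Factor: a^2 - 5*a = (a)*(a - 5)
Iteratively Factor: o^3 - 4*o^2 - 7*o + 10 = (o - 5)*(o^2 + o - 2) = (o - 5)*(o + 2)*(o - 1)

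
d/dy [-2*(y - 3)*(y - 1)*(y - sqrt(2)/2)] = -6*y^2 + 2*sqrt(2)*y + 16*y - 6 - 4*sqrt(2)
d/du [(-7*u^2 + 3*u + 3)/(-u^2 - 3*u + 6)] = 3*(8*u^2 - 26*u + 9)/(u^4 + 6*u^3 - 3*u^2 - 36*u + 36)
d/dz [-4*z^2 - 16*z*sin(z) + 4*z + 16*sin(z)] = -16*z*cos(z) - 8*z + 16*sqrt(2)*cos(z + pi/4) + 4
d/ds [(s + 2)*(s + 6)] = 2*s + 8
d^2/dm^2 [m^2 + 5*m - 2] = 2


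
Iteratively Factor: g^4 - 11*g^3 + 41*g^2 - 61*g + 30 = (g - 1)*(g^3 - 10*g^2 + 31*g - 30) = (g - 2)*(g - 1)*(g^2 - 8*g + 15) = (g - 5)*(g - 2)*(g - 1)*(g - 3)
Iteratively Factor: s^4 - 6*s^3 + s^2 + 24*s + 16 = (s + 1)*(s^3 - 7*s^2 + 8*s + 16) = (s - 4)*(s + 1)*(s^2 - 3*s - 4) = (s - 4)*(s + 1)^2*(s - 4)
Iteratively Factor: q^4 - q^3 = (q - 1)*(q^3) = q*(q - 1)*(q^2) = q^2*(q - 1)*(q)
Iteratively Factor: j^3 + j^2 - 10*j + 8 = (j - 2)*(j^2 + 3*j - 4) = (j - 2)*(j + 4)*(j - 1)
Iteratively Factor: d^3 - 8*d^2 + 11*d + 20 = (d - 5)*(d^2 - 3*d - 4) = (d - 5)*(d + 1)*(d - 4)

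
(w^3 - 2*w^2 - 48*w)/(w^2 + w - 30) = w*(w - 8)/(w - 5)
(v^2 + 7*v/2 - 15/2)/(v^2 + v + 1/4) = 2*(2*v^2 + 7*v - 15)/(4*v^2 + 4*v + 1)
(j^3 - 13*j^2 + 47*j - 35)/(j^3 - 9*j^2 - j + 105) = (j - 1)/(j + 3)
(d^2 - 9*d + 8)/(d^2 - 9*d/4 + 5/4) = 4*(d - 8)/(4*d - 5)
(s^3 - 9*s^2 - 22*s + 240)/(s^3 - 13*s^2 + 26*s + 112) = (s^2 - s - 30)/(s^2 - 5*s - 14)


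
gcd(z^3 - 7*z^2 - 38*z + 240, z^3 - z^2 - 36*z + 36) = z + 6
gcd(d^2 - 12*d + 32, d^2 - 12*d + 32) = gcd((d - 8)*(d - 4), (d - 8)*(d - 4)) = d^2 - 12*d + 32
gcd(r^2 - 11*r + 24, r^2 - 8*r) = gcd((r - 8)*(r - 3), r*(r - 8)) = r - 8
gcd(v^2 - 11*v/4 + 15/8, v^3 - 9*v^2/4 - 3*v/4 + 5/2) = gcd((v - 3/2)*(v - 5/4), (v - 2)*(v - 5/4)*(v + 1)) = v - 5/4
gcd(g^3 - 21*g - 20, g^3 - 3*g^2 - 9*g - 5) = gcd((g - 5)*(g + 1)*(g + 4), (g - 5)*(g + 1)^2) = g^2 - 4*g - 5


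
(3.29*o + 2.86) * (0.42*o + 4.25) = 1.3818*o^2 + 15.1837*o + 12.155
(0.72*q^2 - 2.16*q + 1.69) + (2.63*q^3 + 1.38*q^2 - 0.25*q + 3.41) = 2.63*q^3 + 2.1*q^2 - 2.41*q + 5.1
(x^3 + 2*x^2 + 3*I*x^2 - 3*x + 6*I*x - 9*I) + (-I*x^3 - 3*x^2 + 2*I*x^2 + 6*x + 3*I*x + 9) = x^3 - I*x^3 - x^2 + 5*I*x^2 + 3*x + 9*I*x + 9 - 9*I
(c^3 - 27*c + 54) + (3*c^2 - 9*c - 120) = c^3 + 3*c^2 - 36*c - 66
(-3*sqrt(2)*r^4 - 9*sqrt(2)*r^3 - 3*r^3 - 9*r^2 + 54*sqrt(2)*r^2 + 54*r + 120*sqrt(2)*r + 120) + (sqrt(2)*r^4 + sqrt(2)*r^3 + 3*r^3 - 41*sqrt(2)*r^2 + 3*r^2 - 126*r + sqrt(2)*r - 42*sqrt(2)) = -2*sqrt(2)*r^4 - 8*sqrt(2)*r^3 - 6*r^2 + 13*sqrt(2)*r^2 - 72*r + 121*sqrt(2)*r - 42*sqrt(2) + 120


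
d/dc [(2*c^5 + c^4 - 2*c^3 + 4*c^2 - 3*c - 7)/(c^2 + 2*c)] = (6*c^6 + 18*c^5 + 4*c^4 - 8*c^3 + 11*c^2 + 14*c + 14)/(c^2*(c^2 + 4*c + 4))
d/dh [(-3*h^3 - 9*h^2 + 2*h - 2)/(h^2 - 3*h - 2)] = (-3*h^4 + 18*h^3 + 43*h^2 + 40*h - 10)/(h^4 - 6*h^3 + 5*h^2 + 12*h + 4)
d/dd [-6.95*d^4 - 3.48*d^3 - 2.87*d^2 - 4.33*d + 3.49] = -27.8*d^3 - 10.44*d^2 - 5.74*d - 4.33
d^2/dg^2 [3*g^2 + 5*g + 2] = 6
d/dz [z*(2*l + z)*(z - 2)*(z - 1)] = 6*l*z^2 - 12*l*z + 4*l + 4*z^3 - 9*z^2 + 4*z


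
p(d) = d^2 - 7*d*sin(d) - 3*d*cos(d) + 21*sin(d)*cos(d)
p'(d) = 3*d*sin(d) - 7*d*cos(d) + 2*d - 21*sin(d)^2 - 7*sin(d) + 21*cos(d)^2 - 3*cos(d)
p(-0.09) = -1.66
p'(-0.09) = 18.77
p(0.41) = 5.57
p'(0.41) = 7.46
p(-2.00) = -3.28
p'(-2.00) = -10.48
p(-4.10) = 23.35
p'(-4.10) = -45.89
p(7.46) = 6.28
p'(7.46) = -6.89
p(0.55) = 6.24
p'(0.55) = 1.99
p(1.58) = -8.71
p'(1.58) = -19.97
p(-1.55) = -8.79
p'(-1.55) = -12.27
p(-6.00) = 70.65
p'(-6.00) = 36.18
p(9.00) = 71.75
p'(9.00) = 100.24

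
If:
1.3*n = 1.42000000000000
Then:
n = 1.09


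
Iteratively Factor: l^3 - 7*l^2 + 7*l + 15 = (l + 1)*(l^2 - 8*l + 15) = (l - 3)*(l + 1)*(l - 5)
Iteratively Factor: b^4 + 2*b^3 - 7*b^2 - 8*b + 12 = (b - 2)*(b^3 + 4*b^2 + b - 6) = (b - 2)*(b + 3)*(b^2 + b - 2) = (b - 2)*(b + 2)*(b + 3)*(b - 1)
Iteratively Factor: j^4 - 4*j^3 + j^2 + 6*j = (j - 2)*(j^3 - 2*j^2 - 3*j) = j*(j - 2)*(j^2 - 2*j - 3) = j*(j - 3)*(j - 2)*(j + 1)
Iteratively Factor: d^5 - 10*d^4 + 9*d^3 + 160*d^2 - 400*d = (d - 5)*(d^4 - 5*d^3 - 16*d^2 + 80*d) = d*(d - 5)*(d^3 - 5*d^2 - 16*d + 80) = d*(d - 5)*(d - 4)*(d^2 - d - 20) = d*(d - 5)^2*(d - 4)*(d + 4)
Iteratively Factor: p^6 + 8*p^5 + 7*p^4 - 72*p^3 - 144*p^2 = (p + 3)*(p^5 + 5*p^4 - 8*p^3 - 48*p^2) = (p + 3)*(p + 4)*(p^4 + p^3 - 12*p^2) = (p - 3)*(p + 3)*(p + 4)*(p^3 + 4*p^2) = p*(p - 3)*(p + 3)*(p + 4)*(p^2 + 4*p) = p*(p - 3)*(p + 3)*(p + 4)^2*(p)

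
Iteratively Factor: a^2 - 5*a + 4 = (a - 4)*(a - 1)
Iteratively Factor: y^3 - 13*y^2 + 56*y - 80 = (y - 4)*(y^2 - 9*y + 20) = (y - 5)*(y - 4)*(y - 4)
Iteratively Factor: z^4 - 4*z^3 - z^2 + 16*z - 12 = (z - 3)*(z^3 - z^2 - 4*z + 4) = (z - 3)*(z - 2)*(z^2 + z - 2) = (z - 3)*(z - 2)*(z - 1)*(z + 2)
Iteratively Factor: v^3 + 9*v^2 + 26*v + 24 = (v + 4)*(v^2 + 5*v + 6) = (v + 2)*(v + 4)*(v + 3)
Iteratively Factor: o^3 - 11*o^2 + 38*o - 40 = (o - 2)*(o^2 - 9*o + 20) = (o - 4)*(o - 2)*(o - 5)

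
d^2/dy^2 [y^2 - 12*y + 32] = 2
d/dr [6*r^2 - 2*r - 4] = 12*r - 2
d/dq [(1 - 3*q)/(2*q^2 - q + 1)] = (-6*q^2 + 3*q + (3*q - 1)*(4*q - 1) - 3)/(2*q^2 - q + 1)^2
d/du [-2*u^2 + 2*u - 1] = 2 - 4*u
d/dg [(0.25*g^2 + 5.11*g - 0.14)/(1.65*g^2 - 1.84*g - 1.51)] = (-8.8915*g^2 - 0.293000000000001*g - 7.9737)/(2.7225*g^4 - 6.072*g^3 - 1.5974*g^2 + 5.5568*g + 2.2801)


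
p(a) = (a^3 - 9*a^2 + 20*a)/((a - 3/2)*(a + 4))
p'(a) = (3*a^2 - 18*a + 20)/((a - 3/2)*(a + 4)) - (a^3 - 9*a^2 + 20*a)/((a - 3/2)*(a + 4)^2) - (a^3 - 9*a^2 + 20*a)/((a - 3/2)^2*(a + 4)) = 2*(2*a^4 + 10*a^3 - 121*a^2 + 216*a - 240)/(4*a^4 + 20*a^3 - 23*a^2 - 120*a + 144)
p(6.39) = 0.42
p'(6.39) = 0.42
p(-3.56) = 103.48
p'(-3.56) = -269.57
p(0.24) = -0.80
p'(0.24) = -3.42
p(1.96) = 4.43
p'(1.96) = -11.75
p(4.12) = -0.02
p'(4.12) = -0.14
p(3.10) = 0.47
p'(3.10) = -0.97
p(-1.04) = 4.21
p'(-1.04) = -5.35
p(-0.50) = 1.77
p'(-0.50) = -3.87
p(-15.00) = -31.40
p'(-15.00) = 0.56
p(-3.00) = 37.33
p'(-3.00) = -51.48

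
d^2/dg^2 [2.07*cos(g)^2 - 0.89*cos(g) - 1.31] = 0.89*cos(g) - 4.14*cos(2*g)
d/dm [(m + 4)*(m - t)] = 2*m - t + 4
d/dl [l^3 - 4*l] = 3*l^2 - 4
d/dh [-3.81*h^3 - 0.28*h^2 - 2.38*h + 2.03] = -11.43*h^2 - 0.56*h - 2.38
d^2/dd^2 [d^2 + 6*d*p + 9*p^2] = 2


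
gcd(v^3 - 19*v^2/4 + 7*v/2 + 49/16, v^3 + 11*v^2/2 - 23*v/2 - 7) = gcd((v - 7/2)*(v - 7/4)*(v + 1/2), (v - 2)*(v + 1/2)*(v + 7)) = v + 1/2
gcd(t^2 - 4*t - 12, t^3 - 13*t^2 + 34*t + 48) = t - 6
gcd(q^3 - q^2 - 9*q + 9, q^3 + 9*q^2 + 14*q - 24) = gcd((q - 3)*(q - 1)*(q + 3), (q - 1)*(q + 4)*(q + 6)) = q - 1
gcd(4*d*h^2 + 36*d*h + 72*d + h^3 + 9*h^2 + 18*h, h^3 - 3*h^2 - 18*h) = h + 3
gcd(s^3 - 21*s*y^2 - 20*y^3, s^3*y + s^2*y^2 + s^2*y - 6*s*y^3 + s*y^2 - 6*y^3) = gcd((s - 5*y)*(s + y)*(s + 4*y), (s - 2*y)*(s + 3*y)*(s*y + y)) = 1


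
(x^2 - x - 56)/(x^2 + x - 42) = (x - 8)/(x - 6)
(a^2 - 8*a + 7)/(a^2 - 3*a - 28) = (a - 1)/(a + 4)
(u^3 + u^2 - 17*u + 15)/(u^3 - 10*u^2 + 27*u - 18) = (u + 5)/(u - 6)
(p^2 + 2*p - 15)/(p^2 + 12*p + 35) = (p - 3)/(p + 7)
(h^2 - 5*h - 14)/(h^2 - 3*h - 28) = (h + 2)/(h + 4)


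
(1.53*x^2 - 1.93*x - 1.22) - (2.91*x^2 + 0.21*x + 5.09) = -1.38*x^2 - 2.14*x - 6.31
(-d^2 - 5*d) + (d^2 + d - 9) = -4*d - 9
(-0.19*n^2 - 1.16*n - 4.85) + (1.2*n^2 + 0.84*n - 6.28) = 1.01*n^2 - 0.32*n - 11.13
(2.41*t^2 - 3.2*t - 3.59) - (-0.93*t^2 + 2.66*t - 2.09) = 3.34*t^2 - 5.86*t - 1.5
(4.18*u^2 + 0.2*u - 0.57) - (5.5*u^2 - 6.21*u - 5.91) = -1.32*u^2 + 6.41*u + 5.34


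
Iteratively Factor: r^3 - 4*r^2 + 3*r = (r - 3)*(r^2 - r) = r*(r - 3)*(r - 1)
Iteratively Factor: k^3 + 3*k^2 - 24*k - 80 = (k + 4)*(k^2 - k - 20) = (k - 5)*(k + 4)*(k + 4)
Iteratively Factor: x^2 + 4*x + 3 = (x + 3)*(x + 1)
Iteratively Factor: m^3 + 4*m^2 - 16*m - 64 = (m + 4)*(m^2 - 16) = (m - 4)*(m + 4)*(m + 4)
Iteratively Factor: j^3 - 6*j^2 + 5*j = (j - 5)*(j^2 - j) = (j - 5)*(j - 1)*(j)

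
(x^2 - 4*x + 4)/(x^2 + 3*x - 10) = (x - 2)/(x + 5)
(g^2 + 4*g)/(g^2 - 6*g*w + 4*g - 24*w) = g/(g - 6*w)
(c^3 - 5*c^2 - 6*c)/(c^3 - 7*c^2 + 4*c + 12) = c/(c - 2)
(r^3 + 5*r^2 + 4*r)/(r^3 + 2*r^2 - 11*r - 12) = r/(r - 3)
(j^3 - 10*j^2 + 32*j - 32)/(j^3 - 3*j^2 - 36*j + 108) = (j^3 - 10*j^2 + 32*j - 32)/(j^3 - 3*j^2 - 36*j + 108)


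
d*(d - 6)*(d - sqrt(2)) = d^3 - 6*d^2 - sqrt(2)*d^2 + 6*sqrt(2)*d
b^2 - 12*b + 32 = (b - 8)*(b - 4)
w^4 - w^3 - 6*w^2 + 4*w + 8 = (w - 2)^2*(w + 1)*(w + 2)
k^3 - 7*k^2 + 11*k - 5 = (k - 5)*(k - 1)^2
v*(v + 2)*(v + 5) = v^3 + 7*v^2 + 10*v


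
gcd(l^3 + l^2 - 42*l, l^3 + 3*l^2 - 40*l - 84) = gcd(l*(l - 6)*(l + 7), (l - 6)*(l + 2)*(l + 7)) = l^2 + l - 42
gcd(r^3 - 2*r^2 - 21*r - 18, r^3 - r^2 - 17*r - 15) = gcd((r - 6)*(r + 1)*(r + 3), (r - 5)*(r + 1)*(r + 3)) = r^2 + 4*r + 3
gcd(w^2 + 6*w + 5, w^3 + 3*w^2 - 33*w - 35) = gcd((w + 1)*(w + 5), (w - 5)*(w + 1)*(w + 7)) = w + 1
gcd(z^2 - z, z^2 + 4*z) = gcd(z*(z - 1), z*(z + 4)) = z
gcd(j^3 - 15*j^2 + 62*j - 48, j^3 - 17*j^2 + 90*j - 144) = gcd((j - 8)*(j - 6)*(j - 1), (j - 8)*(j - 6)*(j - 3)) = j^2 - 14*j + 48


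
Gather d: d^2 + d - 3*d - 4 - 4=d^2 - 2*d - 8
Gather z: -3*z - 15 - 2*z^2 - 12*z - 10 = -2*z^2 - 15*z - 25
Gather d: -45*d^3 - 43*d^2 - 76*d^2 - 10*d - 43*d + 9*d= -45*d^3 - 119*d^2 - 44*d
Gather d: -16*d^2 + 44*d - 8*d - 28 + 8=-16*d^2 + 36*d - 20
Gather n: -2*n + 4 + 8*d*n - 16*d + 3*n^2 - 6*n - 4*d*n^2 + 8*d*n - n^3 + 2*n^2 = -16*d - n^3 + n^2*(5 - 4*d) + n*(16*d - 8) + 4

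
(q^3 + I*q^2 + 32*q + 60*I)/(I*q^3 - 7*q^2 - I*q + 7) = (q^3 + I*q^2 + 32*q + 60*I)/(I*q^3 - 7*q^2 - I*q + 7)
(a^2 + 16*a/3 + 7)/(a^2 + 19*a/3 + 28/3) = (a + 3)/(a + 4)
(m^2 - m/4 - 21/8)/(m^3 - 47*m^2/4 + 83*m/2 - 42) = (m + 3/2)/(m^2 - 10*m + 24)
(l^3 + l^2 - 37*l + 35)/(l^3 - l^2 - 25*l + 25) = (l + 7)/(l + 5)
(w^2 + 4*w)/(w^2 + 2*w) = (w + 4)/(w + 2)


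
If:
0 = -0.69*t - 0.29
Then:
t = -0.42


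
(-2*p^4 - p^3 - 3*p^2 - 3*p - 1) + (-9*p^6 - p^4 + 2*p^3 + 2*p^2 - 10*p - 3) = -9*p^6 - 3*p^4 + p^3 - p^2 - 13*p - 4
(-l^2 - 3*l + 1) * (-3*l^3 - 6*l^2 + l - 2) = 3*l^5 + 15*l^4 + 14*l^3 - 7*l^2 + 7*l - 2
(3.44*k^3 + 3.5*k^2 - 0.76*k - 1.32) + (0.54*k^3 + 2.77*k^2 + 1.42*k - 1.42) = 3.98*k^3 + 6.27*k^2 + 0.66*k - 2.74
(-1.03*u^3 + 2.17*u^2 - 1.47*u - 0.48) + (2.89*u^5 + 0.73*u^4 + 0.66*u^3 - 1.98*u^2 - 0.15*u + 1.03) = 2.89*u^5 + 0.73*u^4 - 0.37*u^3 + 0.19*u^2 - 1.62*u + 0.55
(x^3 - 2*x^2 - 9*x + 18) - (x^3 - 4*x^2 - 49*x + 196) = 2*x^2 + 40*x - 178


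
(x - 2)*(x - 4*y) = x^2 - 4*x*y - 2*x + 8*y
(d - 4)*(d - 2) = d^2 - 6*d + 8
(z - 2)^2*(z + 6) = z^3 + 2*z^2 - 20*z + 24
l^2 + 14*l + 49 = (l + 7)^2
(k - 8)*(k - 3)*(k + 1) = k^3 - 10*k^2 + 13*k + 24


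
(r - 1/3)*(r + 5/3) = r^2 + 4*r/3 - 5/9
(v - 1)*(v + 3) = v^2 + 2*v - 3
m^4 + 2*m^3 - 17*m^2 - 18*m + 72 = (m - 3)*(m - 2)*(m + 3)*(m + 4)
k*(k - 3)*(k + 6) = k^3 + 3*k^2 - 18*k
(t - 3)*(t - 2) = t^2 - 5*t + 6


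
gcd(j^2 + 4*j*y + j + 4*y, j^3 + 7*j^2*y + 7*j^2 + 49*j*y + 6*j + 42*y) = j + 1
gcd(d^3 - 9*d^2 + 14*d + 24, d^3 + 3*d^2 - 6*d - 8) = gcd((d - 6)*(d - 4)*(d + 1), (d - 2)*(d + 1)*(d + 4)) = d + 1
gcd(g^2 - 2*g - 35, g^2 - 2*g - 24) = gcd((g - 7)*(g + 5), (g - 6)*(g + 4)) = 1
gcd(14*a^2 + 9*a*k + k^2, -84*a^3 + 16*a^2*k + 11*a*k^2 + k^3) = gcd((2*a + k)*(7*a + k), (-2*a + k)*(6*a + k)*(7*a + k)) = 7*a + k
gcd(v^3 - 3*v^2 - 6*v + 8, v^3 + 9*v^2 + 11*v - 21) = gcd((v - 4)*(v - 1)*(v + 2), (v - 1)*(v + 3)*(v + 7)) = v - 1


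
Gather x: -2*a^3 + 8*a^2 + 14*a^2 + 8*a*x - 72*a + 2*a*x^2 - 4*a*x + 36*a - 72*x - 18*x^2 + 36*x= -2*a^3 + 22*a^2 - 36*a + x^2*(2*a - 18) + x*(4*a - 36)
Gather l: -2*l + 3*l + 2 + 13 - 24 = l - 9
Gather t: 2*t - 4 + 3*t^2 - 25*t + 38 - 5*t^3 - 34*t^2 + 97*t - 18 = -5*t^3 - 31*t^2 + 74*t + 16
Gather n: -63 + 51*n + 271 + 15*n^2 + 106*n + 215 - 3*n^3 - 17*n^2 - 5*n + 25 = -3*n^3 - 2*n^2 + 152*n + 448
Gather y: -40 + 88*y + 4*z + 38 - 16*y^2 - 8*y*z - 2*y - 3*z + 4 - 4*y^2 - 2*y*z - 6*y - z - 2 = -20*y^2 + y*(80 - 10*z)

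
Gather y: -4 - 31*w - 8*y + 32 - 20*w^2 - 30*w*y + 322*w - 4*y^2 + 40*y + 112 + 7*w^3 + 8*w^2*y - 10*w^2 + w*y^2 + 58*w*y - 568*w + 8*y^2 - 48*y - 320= 7*w^3 - 30*w^2 - 277*w + y^2*(w + 4) + y*(8*w^2 + 28*w - 16) - 180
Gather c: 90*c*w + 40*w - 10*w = 90*c*w + 30*w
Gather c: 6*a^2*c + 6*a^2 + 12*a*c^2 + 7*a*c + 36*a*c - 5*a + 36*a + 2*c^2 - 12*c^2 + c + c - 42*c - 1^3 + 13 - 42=6*a^2 + 31*a + c^2*(12*a - 10) + c*(6*a^2 + 43*a - 40) - 30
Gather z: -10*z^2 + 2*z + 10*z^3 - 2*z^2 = 10*z^3 - 12*z^2 + 2*z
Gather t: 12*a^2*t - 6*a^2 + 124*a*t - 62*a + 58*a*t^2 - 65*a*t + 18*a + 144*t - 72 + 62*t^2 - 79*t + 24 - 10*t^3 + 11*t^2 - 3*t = -6*a^2 - 44*a - 10*t^3 + t^2*(58*a + 73) + t*(12*a^2 + 59*a + 62) - 48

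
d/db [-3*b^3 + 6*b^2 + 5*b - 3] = -9*b^2 + 12*b + 5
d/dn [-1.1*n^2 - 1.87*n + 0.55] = -2.2*n - 1.87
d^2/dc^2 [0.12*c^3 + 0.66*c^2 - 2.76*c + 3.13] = 0.72*c + 1.32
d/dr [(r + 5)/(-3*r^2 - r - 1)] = (-3*r^2 - r + (r + 5)*(6*r + 1) - 1)/(3*r^2 + r + 1)^2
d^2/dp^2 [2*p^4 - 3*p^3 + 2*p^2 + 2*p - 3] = 24*p^2 - 18*p + 4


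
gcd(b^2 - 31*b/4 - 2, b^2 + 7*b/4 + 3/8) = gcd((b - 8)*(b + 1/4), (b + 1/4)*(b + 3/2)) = b + 1/4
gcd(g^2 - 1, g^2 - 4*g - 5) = g + 1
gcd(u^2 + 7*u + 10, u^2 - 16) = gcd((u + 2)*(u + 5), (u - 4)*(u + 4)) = 1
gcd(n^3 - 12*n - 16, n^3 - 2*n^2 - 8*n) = n^2 - 2*n - 8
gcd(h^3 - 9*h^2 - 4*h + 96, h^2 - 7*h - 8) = h - 8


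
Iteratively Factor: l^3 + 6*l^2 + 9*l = (l + 3)*(l^2 + 3*l) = l*(l + 3)*(l + 3)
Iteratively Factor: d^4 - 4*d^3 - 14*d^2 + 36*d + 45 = (d + 1)*(d^3 - 5*d^2 - 9*d + 45) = (d - 3)*(d + 1)*(d^2 - 2*d - 15) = (d - 5)*(d - 3)*(d + 1)*(d + 3)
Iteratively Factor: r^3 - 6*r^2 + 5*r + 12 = (r - 4)*(r^2 - 2*r - 3) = (r - 4)*(r - 3)*(r + 1)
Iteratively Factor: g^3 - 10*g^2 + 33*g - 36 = (g - 3)*(g^2 - 7*g + 12) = (g - 3)^2*(g - 4)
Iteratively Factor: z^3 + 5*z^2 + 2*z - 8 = (z - 1)*(z^2 + 6*z + 8) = (z - 1)*(z + 4)*(z + 2)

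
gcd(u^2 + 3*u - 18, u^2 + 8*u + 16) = 1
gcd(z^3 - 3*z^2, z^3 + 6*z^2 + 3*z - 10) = 1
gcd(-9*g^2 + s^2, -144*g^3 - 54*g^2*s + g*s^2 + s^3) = 3*g + s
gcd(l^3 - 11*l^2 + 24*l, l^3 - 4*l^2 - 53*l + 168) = l^2 - 11*l + 24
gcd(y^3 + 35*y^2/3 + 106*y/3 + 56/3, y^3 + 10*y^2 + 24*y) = y + 4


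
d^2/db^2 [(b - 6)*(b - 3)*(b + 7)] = 6*b - 4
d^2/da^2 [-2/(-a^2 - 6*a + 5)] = 4*(-a^2 - 6*a + 4*(a + 3)^2 + 5)/(a^2 + 6*a - 5)^3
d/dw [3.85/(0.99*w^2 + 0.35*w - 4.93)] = (-7.623*w - 1.3475)/(0.99*w^2 + 0.35*w - 4.93)^2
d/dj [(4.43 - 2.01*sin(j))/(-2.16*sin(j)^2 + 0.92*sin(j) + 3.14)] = (-4.3416*sin(j)^2 + 19.1376*sin(j) - 10.387)*cos(j)/(4.6656*sin(j)^4 - 3.9744*sin(j)^3 - 12.7184*sin(j)^2 + 5.7776*sin(j) + 9.8596)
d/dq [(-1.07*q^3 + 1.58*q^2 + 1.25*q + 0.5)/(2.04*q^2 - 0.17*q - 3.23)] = (-2.1828*q^4 + 0.3638*q^3 + 7.5497*q^2 - 12.2468*q - 3.9525)/(4.1616*q^4 - 0.6936*q^3 - 13.1495*q^2 + 1.0982*q + 10.4329)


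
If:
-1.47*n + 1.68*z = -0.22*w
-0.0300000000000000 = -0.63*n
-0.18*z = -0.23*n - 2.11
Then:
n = 0.05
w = -89.66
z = 11.78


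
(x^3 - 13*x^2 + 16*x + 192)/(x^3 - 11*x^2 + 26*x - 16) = (x^2 - 5*x - 24)/(x^2 - 3*x + 2)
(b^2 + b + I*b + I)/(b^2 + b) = (b + I)/b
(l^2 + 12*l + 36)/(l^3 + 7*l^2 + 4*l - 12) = (l + 6)/(l^2 + l - 2)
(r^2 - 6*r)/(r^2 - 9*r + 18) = r/(r - 3)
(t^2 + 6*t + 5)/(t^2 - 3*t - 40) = (t + 1)/(t - 8)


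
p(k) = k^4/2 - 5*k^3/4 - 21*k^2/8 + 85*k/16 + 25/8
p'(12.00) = 2858.31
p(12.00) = 7896.88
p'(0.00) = 5.31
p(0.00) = 3.12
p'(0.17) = 4.32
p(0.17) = 3.95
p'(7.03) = 477.93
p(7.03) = 697.67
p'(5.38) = 179.97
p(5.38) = 179.97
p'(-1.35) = 0.64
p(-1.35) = -4.09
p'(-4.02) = -164.11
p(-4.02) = 151.13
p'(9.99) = 1572.62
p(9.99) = 3528.00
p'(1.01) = -1.75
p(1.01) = 5.05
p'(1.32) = -3.55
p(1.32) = 4.21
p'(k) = 2*k^3 - 15*k^2/4 - 21*k/4 + 85/16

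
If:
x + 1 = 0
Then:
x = -1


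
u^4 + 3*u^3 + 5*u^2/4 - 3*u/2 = u*(u - 1/2)*(u + 3/2)*(u + 2)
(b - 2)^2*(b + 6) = b^3 + 2*b^2 - 20*b + 24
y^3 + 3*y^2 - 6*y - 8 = (y - 2)*(y + 1)*(y + 4)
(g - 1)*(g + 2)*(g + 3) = g^3 + 4*g^2 + g - 6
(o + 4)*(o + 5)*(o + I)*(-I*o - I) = -I*o^4 + o^3 - 10*I*o^3 + 10*o^2 - 29*I*o^2 + 29*o - 20*I*o + 20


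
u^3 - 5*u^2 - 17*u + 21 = (u - 7)*(u - 1)*(u + 3)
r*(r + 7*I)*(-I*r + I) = -I*r^3 + 7*r^2 + I*r^2 - 7*r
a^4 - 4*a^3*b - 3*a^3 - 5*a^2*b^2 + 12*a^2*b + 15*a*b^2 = a*(a - 3)*(a - 5*b)*(a + b)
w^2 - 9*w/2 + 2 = (w - 4)*(w - 1/2)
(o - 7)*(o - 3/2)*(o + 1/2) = o^3 - 8*o^2 + 25*o/4 + 21/4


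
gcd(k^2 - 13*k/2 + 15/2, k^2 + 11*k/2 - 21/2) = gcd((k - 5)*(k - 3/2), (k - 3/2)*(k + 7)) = k - 3/2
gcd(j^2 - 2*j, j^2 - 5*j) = j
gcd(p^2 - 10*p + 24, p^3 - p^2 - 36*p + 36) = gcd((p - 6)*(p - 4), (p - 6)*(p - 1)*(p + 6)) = p - 6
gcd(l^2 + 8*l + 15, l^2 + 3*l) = l + 3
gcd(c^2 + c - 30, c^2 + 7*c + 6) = c + 6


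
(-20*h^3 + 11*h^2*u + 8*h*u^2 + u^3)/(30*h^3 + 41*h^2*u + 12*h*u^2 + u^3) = (-4*h^2 + 3*h*u + u^2)/(6*h^2 + 7*h*u + u^2)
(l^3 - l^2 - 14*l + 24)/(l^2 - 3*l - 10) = (-l^3 + l^2 + 14*l - 24)/(-l^2 + 3*l + 10)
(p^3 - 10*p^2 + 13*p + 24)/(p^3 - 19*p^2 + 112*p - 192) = (p + 1)/(p - 8)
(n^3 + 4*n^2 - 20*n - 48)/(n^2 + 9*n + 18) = (n^2 - 2*n - 8)/(n + 3)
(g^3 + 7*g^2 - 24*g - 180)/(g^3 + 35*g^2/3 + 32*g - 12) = 3*(g - 5)/(3*g - 1)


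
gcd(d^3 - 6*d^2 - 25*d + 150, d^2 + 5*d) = d + 5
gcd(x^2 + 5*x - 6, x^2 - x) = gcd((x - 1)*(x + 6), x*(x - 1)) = x - 1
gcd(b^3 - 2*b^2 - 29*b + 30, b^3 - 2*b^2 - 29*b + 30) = b^3 - 2*b^2 - 29*b + 30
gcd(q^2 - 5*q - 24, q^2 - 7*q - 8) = q - 8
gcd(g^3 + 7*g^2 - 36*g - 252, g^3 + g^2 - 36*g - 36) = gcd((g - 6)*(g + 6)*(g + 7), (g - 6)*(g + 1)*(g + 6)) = g^2 - 36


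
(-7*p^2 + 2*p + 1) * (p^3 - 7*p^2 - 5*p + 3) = -7*p^5 + 51*p^4 + 22*p^3 - 38*p^2 + p + 3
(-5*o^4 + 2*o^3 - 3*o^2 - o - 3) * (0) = 0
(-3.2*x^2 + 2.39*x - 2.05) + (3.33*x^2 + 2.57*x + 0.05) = 0.13*x^2 + 4.96*x - 2.0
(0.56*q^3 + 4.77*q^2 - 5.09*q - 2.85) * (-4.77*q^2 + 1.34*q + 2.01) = -2.6712*q^5 - 22.0025*q^4 + 31.7967*q^3 + 16.3616*q^2 - 14.0499*q - 5.7285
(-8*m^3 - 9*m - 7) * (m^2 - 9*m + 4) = -8*m^5 + 72*m^4 - 41*m^3 + 74*m^2 + 27*m - 28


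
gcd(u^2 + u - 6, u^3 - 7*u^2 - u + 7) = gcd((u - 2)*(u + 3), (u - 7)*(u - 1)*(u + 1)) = 1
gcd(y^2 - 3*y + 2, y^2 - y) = y - 1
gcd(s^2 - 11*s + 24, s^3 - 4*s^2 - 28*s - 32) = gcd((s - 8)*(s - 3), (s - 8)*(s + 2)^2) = s - 8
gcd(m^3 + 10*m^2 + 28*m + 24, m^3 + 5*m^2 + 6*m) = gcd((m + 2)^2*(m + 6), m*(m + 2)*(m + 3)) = m + 2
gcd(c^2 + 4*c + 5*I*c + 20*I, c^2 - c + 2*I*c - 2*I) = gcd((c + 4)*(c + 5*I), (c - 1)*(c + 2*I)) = 1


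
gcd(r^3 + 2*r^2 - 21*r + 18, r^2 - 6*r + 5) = r - 1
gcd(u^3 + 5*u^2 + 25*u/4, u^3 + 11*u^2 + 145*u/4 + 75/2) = u^2 + 5*u + 25/4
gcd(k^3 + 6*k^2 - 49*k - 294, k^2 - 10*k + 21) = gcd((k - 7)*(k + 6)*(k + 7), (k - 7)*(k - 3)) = k - 7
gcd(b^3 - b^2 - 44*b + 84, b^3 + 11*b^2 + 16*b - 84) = b^2 + 5*b - 14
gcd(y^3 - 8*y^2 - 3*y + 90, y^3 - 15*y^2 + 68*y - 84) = y - 6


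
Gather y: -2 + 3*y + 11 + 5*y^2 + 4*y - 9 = 5*y^2 + 7*y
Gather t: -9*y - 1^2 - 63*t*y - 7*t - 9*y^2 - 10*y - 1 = t*(-63*y - 7) - 9*y^2 - 19*y - 2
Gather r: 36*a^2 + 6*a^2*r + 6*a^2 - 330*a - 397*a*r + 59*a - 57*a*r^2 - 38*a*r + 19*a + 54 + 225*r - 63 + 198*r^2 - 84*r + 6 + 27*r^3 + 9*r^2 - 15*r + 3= 42*a^2 - 252*a + 27*r^3 + r^2*(207 - 57*a) + r*(6*a^2 - 435*a + 126)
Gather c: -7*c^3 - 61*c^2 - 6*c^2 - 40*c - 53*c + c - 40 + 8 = -7*c^3 - 67*c^2 - 92*c - 32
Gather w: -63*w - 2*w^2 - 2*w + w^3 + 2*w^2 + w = w^3 - 64*w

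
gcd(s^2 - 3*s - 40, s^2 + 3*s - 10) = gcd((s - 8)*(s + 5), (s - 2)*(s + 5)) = s + 5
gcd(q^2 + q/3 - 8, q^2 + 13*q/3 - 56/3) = q - 8/3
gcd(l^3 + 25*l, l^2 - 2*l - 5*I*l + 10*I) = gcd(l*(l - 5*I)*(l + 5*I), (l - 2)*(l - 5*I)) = l - 5*I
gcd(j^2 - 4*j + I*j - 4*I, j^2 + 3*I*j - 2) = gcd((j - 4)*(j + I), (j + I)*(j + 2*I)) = j + I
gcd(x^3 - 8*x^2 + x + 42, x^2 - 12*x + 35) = x - 7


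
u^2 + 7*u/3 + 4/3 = (u + 1)*(u + 4/3)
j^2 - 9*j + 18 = (j - 6)*(j - 3)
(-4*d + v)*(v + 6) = -4*d*v - 24*d + v^2 + 6*v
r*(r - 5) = r^2 - 5*r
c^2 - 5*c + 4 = (c - 4)*(c - 1)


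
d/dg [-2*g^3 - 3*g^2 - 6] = 6*g*(-g - 1)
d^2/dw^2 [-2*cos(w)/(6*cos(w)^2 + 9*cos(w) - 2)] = 4*(-27*sin(w)^4 + 45*sin(w)^2 + 18*cos(w)^5 - 34*cos(w) - 36)/(-6*sin(w)^2 + 9*cos(w) + 4)^3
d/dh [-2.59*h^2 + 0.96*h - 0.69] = 0.96 - 5.18*h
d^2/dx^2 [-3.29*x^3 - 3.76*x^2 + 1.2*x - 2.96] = -19.74*x - 7.52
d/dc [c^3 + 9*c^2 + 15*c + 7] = 3*c^2 + 18*c + 15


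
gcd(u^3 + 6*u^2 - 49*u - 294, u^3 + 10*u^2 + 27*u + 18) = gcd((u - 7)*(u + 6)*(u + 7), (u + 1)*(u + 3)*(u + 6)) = u + 6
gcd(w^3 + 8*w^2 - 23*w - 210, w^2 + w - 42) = w + 7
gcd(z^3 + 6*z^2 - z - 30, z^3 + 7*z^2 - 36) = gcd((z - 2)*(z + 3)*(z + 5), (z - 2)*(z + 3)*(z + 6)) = z^2 + z - 6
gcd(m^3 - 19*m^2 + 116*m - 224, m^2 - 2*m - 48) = m - 8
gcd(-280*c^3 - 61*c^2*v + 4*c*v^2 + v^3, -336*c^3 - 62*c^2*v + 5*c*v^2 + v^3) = -56*c^2 - c*v + v^2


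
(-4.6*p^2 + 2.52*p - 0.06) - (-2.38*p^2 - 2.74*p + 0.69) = -2.22*p^2 + 5.26*p - 0.75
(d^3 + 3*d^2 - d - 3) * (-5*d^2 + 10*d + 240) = -5*d^5 - 5*d^4 + 275*d^3 + 725*d^2 - 270*d - 720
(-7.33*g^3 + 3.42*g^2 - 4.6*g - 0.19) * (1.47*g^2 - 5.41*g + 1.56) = -10.7751*g^5 + 44.6827*g^4 - 36.699*g^3 + 29.9419*g^2 - 6.1481*g - 0.2964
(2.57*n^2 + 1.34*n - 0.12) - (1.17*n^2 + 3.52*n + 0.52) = 1.4*n^2 - 2.18*n - 0.64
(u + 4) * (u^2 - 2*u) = u^3 + 2*u^2 - 8*u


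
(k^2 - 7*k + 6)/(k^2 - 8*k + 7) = (k - 6)/(k - 7)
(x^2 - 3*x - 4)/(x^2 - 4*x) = (x + 1)/x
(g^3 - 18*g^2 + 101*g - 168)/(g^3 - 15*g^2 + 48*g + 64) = (g^2 - 10*g + 21)/(g^2 - 7*g - 8)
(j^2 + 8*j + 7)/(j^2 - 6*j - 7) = (j + 7)/(j - 7)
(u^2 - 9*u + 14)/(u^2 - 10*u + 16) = (u - 7)/(u - 8)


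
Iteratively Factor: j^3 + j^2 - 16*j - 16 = (j + 1)*(j^2 - 16) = (j + 1)*(j + 4)*(j - 4)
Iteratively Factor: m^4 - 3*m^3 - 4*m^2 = (m - 4)*(m^3 + m^2) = m*(m - 4)*(m^2 + m) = m^2*(m - 4)*(m + 1)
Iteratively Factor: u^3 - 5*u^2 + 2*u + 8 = (u - 2)*(u^2 - 3*u - 4) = (u - 2)*(u + 1)*(u - 4)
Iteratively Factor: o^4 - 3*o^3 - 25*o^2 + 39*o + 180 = (o - 4)*(o^3 + o^2 - 21*o - 45) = (o - 4)*(o + 3)*(o^2 - 2*o - 15) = (o - 5)*(o - 4)*(o + 3)*(o + 3)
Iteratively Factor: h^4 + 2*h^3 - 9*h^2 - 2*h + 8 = (h + 4)*(h^3 - 2*h^2 - h + 2) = (h - 2)*(h + 4)*(h^2 - 1) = (h - 2)*(h + 1)*(h + 4)*(h - 1)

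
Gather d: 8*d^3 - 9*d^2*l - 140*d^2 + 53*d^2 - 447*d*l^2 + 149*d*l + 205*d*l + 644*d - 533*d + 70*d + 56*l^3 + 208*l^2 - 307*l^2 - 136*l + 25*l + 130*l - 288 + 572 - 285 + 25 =8*d^3 + d^2*(-9*l - 87) + d*(-447*l^2 + 354*l + 181) + 56*l^3 - 99*l^2 + 19*l + 24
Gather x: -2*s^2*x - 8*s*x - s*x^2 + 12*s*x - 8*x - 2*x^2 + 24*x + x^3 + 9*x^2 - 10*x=x^3 + x^2*(7 - s) + x*(-2*s^2 + 4*s + 6)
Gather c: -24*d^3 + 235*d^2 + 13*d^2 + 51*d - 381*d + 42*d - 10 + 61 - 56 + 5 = -24*d^3 + 248*d^2 - 288*d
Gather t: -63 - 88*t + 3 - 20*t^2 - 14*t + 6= -20*t^2 - 102*t - 54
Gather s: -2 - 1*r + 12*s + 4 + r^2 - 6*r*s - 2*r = r^2 - 3*r + s*(12 - 6*r) + 2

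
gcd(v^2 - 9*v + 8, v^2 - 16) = 1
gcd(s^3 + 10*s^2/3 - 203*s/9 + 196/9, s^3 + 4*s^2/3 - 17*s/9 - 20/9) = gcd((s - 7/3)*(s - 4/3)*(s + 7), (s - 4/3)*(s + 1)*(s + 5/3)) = s - 4/3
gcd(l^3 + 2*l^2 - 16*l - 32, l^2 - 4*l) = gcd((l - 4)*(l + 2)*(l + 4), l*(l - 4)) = l - 4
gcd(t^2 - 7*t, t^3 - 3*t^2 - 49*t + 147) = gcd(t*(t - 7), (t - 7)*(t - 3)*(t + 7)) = t - 7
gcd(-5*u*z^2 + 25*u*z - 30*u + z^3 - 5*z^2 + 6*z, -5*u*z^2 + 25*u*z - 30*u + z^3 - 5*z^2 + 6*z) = -5*u*z^2 + 25*u*z - 30*u + z^3 - 5*z^2 + 6*z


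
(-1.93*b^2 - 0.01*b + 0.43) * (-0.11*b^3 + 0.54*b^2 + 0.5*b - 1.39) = 0.2123*b^5 - 1.0411*b^4 - 1.0177*b^3 + 2.9099*b^2 + 0.2289*b - 0.5977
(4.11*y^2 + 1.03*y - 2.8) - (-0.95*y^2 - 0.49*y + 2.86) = 5.06*y^2 + 1.52*y - 5.66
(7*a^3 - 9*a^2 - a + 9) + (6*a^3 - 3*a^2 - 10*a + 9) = 13*a^3 - 12*a^2 - 11*a + 18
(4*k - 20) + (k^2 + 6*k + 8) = k^2 + 10*k - 12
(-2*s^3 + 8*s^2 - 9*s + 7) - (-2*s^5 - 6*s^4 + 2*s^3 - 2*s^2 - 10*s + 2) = 2*s^5 + 6*s^4 - 4*s^3 + 10*s^2 + s + 5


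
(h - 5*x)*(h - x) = h^2 - 6*h*x + 5*x^2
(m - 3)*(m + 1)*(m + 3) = m^3 + m^2 - 9*m - 9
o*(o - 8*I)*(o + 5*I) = o^3 - 3*I*o^2 + 40*o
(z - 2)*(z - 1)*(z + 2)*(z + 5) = z^4 + 4*z^3 - 9*z^2 - 16*z + 20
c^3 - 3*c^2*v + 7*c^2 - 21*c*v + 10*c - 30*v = (c + 2)*(c + 5)*(c - 3*v)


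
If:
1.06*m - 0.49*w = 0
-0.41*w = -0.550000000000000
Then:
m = 0.62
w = 1.34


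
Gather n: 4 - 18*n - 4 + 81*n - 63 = 63*n - 63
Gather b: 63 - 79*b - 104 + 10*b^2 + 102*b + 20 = 10*b^2 + 23*b - 21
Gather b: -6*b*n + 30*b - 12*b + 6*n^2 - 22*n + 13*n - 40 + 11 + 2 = b*(18 - 6*n) + 6*n^2 - 9*n - 27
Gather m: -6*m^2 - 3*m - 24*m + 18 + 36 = -6*m^2 - 27*m + 54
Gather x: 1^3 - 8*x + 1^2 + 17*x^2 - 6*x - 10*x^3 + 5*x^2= -10*x^3 + 22*x^2 - 14*x + 2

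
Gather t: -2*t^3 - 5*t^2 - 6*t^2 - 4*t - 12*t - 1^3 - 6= -2*t^3 - 11*t^2 - 16*t - 7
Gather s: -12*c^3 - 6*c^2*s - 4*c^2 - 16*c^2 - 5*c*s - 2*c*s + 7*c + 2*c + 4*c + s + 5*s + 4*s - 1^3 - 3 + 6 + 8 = -12*c^3 - 20*c^2 + 13*c + s*(-6*c^2 - 7*c + 10) + 10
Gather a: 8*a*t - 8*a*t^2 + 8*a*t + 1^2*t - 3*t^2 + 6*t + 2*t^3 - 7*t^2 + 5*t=a*(-8*t^2 + 16*t) + 2*t^3 - 10*t^2 + 12*t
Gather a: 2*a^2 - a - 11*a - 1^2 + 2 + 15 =2*a^2 - 12*a + 16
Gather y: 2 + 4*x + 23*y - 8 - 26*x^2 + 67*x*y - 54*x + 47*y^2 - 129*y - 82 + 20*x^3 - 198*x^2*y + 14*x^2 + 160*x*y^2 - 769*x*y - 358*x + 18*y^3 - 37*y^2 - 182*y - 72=20*x^3 - 12*x^2 - 408*x + 18*y^3 + y^2*(160*x + 10) + y*(-198*x^2 - 702*x - 288) - 160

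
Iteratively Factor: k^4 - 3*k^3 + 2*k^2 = (k - 1)*(k^3 - 2*k^2) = k*(k - 1)*(k^2 - 2*k) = k*(k - 2)*(k - 1)*(k)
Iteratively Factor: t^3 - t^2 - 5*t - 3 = (t + 1)*(t^2 - 2*t - 3) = (t - 3)*(t + 1)*(t + 1)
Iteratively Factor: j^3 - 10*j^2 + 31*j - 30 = (j - 2)*(j^2 - 8*j + 15) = (j - 3)*(j - 2)*(j - 5)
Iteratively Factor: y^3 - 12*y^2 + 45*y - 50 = (y - 2)*(y^2 - 10*y + 25) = (y - 5)*(y - 2)*(y - 5)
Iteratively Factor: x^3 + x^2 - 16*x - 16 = (x - 4)*(x^2 + 5*x + 4) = (x - 4)*(x + 1)*(x + 4)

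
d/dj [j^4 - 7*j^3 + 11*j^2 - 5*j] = 4*j^3 - 21*j^2 + 22*j - 5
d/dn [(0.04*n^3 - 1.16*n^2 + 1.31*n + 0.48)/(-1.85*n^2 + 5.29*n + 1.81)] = (-0.074*n^4 + 0.4232*n^3 - 3.4957*n^2 - 2.4232*n - 0.1681)/(3.4225*n^4 - 19.573*n^3 + 21.2871*n^2 + 19.1498*n + 3.2761)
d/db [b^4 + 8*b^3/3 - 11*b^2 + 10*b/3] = 4*b^3 + 8*b^2 - 22*b + 10/3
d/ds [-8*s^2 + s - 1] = 1 - 16*s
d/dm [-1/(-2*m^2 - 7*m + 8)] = (-4*m - 7)/(2*m^2 + 7*m - 8)^2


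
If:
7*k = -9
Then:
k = -9/7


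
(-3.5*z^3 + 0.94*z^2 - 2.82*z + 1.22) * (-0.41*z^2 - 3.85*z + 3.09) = 1.435*z^5 + 13.0896*z^4 - 13.2778*z^3 + 13.2614*z^2 - 13.4108*z + 3.7698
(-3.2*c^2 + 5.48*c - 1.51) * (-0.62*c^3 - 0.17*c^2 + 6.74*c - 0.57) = 1.984*c^5 - 2.8536*c^4 - 21.5634*c^3 + 39.0159*c^2 - 13.301*c + 0.8607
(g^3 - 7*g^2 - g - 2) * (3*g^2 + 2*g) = 3*g^5 - 19*g^4 - 17*g^3 - 8*g^2 - 4*g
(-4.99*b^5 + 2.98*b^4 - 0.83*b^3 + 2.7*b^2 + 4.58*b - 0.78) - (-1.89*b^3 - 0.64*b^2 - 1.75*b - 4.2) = -4.99*b^5 + 2.98*b^4 + 1.06*b^3 + 3.34*b^2 + 6.33*b + 3.42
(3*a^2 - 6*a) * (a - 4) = 3*a^3 - 18*a^2 + 24*a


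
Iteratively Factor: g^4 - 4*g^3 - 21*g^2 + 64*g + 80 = (g - 4)*(g^3 - 21*g - 20) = (g - 4)*(g + 4)*(g^2 - 4*g - 5) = (g - 4)*(g + 1)*(g + 4)*(g - 5)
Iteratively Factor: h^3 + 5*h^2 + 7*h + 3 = (h + 3)*(h^2 + 2*h + 1) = (h + 1)*(h + 3)*(h + 1)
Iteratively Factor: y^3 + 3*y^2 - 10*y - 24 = (y - 3)*(y^2 + 6*y + 8) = (y - 3)*(y + 2)*(y + 4)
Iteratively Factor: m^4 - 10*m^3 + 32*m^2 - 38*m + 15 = (m - 3)*(m^3 - 7*m^2 + 11*m - 5) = (m - 5)*(m - 3)*(m^2 - 2*m + 1) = (m - 5)*(m - 3)*(m - 1)*(m - 1)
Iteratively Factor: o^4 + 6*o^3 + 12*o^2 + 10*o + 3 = (o + 1)*(o^3 + 5*o^2 + 7*o + 3) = (o + 1)^2*(o^2 + 4*o + 3) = (o + 1)^2*(o + 3)*(o + 1)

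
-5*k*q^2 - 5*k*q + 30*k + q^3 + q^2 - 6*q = (-5*k + q)*(q - 2)*(q + 3)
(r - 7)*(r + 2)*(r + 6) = r^3 + r^2 - 44*r - 84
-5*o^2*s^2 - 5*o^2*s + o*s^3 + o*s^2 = s*(-5*o + s)*(o*s + o)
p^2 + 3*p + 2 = (p + 1)*(p + 2)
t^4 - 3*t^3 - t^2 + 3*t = t*(t - 3)*(t - 1)*(t + 1)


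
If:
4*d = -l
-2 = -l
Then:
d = -1/2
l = 2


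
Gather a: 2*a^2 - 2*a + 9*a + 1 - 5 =2*a^2 + 7*a - 4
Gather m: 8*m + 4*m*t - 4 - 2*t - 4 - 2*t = m*(4*t + 8) - 4*t - 8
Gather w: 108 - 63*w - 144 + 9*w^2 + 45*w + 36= 9*w^2 - 18*w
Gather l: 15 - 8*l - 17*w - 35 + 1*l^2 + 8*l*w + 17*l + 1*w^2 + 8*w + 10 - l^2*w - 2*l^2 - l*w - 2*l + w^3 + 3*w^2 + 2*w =l^2*(-w - 1) + l*(7*w + 7) + w^3 + 4*w^2 - 7*w - 10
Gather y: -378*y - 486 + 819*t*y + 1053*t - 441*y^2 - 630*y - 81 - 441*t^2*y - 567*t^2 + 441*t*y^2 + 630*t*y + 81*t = -567*t^2 + 1134*t + y^2*(441*t - 441) + y*(-441*t^2 + 1449*t - 1008) - 567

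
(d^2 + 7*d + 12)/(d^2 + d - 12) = (d + 3)/(d - 3)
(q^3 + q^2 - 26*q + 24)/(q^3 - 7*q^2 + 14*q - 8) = (q + 6)/(q - 2)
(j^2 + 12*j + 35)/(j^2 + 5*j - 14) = (j + 5)/(j - 2)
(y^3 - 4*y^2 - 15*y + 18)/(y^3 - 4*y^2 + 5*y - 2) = (y^2 - 3*y - 18)/(y^2 - 3*y + 2)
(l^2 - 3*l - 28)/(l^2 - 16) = (l - 7)/(l - 4)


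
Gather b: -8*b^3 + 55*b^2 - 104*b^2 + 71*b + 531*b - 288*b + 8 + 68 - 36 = -8*b^3 - 49*b^2 + 314*b + 40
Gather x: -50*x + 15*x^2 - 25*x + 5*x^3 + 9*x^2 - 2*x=5*x^3 + 24*x^2 - 77*x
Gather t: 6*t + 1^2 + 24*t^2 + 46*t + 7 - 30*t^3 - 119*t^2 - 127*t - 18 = -30*t^3 - 95*t^2 - 75*t - 10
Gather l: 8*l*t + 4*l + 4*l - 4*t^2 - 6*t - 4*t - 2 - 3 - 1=l*(8*t + 8) - 4*t^2 - 10*t - 6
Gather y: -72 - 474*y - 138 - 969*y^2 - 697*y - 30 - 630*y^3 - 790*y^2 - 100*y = -630*y^3 - 1759*y^2 - 1271*y - 240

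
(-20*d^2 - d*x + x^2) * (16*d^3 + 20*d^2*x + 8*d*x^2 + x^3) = -320*d^5 - 416*d^4*x - 164*d^3*x^2 - 8*d^2*x^3 + 7*d*x^4 + x^5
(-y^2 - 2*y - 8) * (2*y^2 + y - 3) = -2*y^4 - 5*y^3 - 15*y^2 - 2*y + 24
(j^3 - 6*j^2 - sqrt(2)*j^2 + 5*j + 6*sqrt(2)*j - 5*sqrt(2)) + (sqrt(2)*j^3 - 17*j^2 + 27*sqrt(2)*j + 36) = j^3 + sqrt(2)*j^3 - 23*j^2 - sqrt(2)*j^2 + 5*j + 33*sqrt(2)*j - 5*sqrt(2) + 36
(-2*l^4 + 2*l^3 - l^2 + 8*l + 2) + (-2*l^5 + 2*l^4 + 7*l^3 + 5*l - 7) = -2*l^5 + 9*l^3 - l^2 + 13*l - 5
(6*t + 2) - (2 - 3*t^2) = 3*t^2 + 6*t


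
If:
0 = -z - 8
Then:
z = -8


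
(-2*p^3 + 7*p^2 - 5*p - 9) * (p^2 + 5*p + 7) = -2*p^5 - 3*p^4 + 16*p^3 + 15*p^2 - 80*p - 63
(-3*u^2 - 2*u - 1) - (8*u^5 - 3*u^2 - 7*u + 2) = -8*u^5 + 5*u - 3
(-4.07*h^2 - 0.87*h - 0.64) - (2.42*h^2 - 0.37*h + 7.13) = -6.49*h^2 - 0.5*h - 7.77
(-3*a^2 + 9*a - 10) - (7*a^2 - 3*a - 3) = -10*a^2 + 12*a - 7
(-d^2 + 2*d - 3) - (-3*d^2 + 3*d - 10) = 2*d^2 - d + 7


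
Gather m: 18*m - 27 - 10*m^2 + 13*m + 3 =-10*m^2 + 31*m - 24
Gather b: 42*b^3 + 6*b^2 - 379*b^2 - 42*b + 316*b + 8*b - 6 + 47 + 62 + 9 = 42*b^3 - 373*b^2 + 282*b + 112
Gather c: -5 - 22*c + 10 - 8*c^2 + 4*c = -8*c^2 - 18*c + 5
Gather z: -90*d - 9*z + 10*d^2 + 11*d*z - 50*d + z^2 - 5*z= 10*d^2 - 140*d + z^2 + z*(11*d - 14)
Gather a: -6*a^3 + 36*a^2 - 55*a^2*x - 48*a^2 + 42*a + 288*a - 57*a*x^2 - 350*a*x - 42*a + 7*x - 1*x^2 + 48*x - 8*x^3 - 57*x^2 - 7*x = -6*a^3 + a^2*(-55*x - 12) + a*(-57*x^2 - 350*x + 288) - 8*x^3 - 58*x^2 + 48*x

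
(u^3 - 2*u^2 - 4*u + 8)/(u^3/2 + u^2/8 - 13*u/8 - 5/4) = 8*(u^2 - 4)/(4*u^2 + 9*u + 5)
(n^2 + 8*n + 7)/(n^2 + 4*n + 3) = (n + 7)/(n + 3)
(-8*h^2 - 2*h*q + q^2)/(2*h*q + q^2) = (-4*h + q)/q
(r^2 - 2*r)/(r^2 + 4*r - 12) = r/(r + 6)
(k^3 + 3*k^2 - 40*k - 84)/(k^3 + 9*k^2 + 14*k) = (k - 6)/k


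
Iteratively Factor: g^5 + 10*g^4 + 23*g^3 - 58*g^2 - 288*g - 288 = (g + 4)*(g^4 + 6*g^3 - g^2 - 54*g - 72) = (g + 3)*(g + 4)*(g^3 + 3*g^2 - 10*g - 24) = (g - 3)*(g + 3)*(g + 4)*(g^2 + 6*g + 8) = (g - 3)*(g + 3)*(g + 4)^2*(g + 2)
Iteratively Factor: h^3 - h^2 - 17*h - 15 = (h + 1)*(h^2 - 2*h - 15) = (h + 1)*(h + 3)*(h - 5)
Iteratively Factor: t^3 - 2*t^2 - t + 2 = (t - 2)*(t^2 - 1) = (t - 2)*(t + 1)*(t - 1)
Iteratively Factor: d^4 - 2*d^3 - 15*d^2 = (d - 5)*(d^3 + 3*d^2) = d*(d - 5)*(d^2 + 3*d) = d*(d - 5)*(d + 3)*(d)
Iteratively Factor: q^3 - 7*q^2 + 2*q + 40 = (q + 2)*(q^2 - 9*q + 20) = (q - 5)*(q + 2)*(q - 4)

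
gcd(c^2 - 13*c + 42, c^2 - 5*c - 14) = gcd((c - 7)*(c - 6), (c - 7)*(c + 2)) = c - 7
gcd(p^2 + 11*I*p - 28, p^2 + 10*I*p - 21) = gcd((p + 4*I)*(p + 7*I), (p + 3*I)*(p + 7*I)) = p + 7*I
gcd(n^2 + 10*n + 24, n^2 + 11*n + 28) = n + 4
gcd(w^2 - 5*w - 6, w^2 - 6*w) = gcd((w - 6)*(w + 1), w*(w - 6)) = w - 6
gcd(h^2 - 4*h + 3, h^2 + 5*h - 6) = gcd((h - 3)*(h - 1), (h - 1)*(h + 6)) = h - 1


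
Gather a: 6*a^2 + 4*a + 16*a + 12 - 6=6*a^2 + 20*a + 6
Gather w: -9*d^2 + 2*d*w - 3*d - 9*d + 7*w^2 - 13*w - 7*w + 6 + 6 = -9*d^2 - 12*d + 7*w^2 + w*(2*d - 20) + 12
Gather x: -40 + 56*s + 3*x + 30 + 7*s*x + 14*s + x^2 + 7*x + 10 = 70*s + x^2 + x*(7*s + 10)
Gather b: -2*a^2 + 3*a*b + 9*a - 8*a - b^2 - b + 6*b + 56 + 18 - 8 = -2*a^2 + a - b^2 + b*(3*a + 5) + 66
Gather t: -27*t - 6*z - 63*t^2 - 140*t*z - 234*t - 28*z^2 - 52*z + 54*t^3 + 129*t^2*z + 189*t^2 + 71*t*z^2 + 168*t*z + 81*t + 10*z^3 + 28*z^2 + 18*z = 54*t^3 + t^2*(129*z + 126) + t*(71*z^2 + 28*z - 180) + 10*z^3 - 40*z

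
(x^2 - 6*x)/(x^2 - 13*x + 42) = x/(x - 7)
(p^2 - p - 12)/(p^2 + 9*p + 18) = (p - 4)/(p + 6)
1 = 1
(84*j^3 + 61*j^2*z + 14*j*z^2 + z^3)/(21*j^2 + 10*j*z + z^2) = 4*j + z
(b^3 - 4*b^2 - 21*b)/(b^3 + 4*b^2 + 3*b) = (b - 7)/(b + 1)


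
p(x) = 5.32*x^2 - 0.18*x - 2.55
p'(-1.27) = -13.69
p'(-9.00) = -95.94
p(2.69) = 35.46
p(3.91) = 78.08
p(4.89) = 123.78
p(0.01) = -2.55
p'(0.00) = -0.18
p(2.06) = 19.66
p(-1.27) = 6.26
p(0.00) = -2.55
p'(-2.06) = -22.10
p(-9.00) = 429.99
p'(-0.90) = -9.76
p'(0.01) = -0.07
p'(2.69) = 28.44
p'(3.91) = 41.42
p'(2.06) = 21.74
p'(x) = 10.64*x - 0.18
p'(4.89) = 51.85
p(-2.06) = 20.40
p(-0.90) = 1.92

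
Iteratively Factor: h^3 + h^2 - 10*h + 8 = (h - 1)*(h^2 + 2*h - 8) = (h - 2)*(h - 1)*(h + 4)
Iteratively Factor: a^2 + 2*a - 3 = (a + 3)*(a - 1)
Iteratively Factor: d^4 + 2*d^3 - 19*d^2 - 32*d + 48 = (d + 4)*(d^3 - 2*d^2 - 11*d + 12) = (d + 3)*(d + 4)*(d^2 - 5*d + 4) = (d - 1)*(d + 3)*(d + 4)*(d - 4)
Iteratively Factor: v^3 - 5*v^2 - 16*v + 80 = (v - 5)*(v^2 - 16) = (v - 5)*(v + 4)*(v - 4)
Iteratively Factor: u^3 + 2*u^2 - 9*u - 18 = (u + 3)*(u^2 - u - 6) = (u + 2)*(u + 3)*(u - 3)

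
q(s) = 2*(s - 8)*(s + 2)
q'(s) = 4*s - 12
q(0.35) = -35.96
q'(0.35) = -10.60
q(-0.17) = -29.90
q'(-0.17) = -12.68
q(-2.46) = 9.62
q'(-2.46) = -21.84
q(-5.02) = 78.64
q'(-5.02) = -32.08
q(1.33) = -44.42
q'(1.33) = -6.68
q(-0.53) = -25.08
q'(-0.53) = -14.12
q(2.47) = -49.44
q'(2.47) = -2.12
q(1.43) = -45.07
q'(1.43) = -6.28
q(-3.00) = 22.00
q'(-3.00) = -24.00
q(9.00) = 22.00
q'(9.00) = 24.00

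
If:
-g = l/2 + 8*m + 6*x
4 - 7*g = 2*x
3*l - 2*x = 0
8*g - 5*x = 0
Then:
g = 20/51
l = 64/153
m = -167/306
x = 32/51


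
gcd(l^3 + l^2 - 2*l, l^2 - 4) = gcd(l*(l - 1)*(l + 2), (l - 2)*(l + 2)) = l + 2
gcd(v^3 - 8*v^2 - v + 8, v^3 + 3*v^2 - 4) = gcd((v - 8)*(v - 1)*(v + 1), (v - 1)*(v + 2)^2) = v - 1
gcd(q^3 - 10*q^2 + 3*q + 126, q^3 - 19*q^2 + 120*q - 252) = q^2 - 13*q + 42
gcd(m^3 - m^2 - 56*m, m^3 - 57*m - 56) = m^2 - m - 56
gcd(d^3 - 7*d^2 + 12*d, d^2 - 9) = d - 3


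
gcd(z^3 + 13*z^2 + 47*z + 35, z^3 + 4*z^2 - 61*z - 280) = z^2 + 12*z + 35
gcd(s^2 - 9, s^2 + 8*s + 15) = s + 3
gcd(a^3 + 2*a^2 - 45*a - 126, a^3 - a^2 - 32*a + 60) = a + 6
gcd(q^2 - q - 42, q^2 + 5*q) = 1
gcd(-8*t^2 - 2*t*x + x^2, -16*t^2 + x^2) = -4*t + x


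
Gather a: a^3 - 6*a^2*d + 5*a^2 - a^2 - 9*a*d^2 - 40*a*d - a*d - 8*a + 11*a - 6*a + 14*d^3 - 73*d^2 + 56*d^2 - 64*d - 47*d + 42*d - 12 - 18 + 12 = a^3 + a^2*(4 - 6*d) + a*(-9*d^2 - 41*d - 3) + 14*d^3 - 17*d^2 - 69*d - 18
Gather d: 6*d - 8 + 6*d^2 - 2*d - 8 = 6*d^2 + 4*d - 16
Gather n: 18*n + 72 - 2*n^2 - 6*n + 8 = -2*n^2 + 12*n + 80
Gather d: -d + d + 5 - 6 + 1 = 0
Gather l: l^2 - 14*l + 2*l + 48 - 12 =l^2 - 12*l + 36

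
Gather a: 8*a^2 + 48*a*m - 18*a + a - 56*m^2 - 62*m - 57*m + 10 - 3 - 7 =8*a^2 + a*(48*m - 17) - 56*m^2 - 119*m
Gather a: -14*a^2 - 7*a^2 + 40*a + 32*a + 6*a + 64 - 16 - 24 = -21*a^2 + 78*a + 24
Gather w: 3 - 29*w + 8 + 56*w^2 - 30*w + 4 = 56*w^2 - 59*w + 15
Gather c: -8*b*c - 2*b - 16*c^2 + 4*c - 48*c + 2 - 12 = -2*b - 16*c^2 + c*(-8*b - 44) - 10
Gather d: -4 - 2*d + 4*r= -2*d + 4*r - 4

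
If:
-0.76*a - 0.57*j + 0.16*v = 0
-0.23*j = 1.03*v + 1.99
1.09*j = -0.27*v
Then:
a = -0.81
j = 0.51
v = -2.05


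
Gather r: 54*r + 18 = 54*r + 18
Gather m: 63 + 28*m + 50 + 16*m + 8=44*m + 121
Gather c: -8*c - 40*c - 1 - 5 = -48*c - 6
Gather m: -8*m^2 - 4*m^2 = -12*m^2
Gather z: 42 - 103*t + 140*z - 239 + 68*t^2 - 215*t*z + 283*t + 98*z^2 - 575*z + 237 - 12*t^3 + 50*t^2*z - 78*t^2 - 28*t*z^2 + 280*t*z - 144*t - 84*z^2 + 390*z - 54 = -12*t^3 - 10*t^2 + 36*t + z^2*(14 - 28*t) + z*(50*t^2 + 65*t - 45) - 14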